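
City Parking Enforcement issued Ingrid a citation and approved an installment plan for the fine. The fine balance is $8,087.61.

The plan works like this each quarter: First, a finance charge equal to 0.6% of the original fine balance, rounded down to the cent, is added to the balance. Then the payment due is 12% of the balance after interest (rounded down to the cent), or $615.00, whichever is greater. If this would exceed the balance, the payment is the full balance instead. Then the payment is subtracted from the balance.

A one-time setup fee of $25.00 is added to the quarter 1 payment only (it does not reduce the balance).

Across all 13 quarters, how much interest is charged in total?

$630.76

Quarter 1: opening $8,087.61; interest $48.52 → $8,136.13; payment $976.33 (+ $25.00 fee); balance $7,159.80
Quarter 2: opening $7,159.80; interest $48.52 → $7,208.32; payment $864.99; balance $6,343.33
Quarter 3: opening $6,343.33; interest $48.52 → $6,391.85; payment $767.02; balance $5,624.83
Quarter 4: opening $5,624.83; interest $48.52 → $5,673.35; payment $680.80; balance $4,992.55
Quarter 5: opening $4,992.55; interest $48.52 → $5,041.07; payment $615.00; balance $4,426.07
Quarter 6: opening $4,426.07; interest $48.52 → $4,474.59; payment $615.00; balance $3,859.59
Quarter 7: opening $3,859.59; interest $48.52 → $3,908.11; payment $615.00; balance $3,293.11
Quarter 8: opening $3,293.11; interest $48.52 → $3,341.63; payment $615.00; balance $2,726.63
Quarter 9: opening $2,726.63; interest $48.52 → $2,775.15; payment $615.00; balance $2,160.15
Quarter 10: opening $2,160.15; interest $48.52 → $2,208.67; payment $615.00; balance $1,593.67
Quarter 11: opening $1,593.67; interest $48.52 → $1,642.19; payment $615.00; balance $1,027.19
Quarter 12: opening $1,027.19; interest $48.52 → $1,075.71; payment $615.00; balance $460.71
Quarter 13: opening $460.71; interest $48.52 → $509.23; payment $509.23; balance $0.00
Total interest: $48.52 + $48.52 + $48.52 + $48.52 + $48.52 + $48.52 + $48.52 + $48.52 + $48.52 + $48.52 + $48.52 + $48.52 + $48.52 = $630.76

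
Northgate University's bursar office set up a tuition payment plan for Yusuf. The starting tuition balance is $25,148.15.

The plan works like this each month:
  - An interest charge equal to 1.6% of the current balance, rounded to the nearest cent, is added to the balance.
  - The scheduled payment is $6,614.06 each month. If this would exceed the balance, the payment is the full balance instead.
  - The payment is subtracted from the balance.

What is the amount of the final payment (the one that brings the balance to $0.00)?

Month 1: opening $25,148.15; interest $402.37 → $25,550.52; payment $6,614.06; balance $18,936.46
Month 2: opening $18,936.46; interest $302.98 → $19,239.44; payment $6,614.06; balance $12,625.38
Month 3: opening $12,625.38; interest $202.01 → $12,827.39; payment $6,614.06; balance $6,213.33
Month 4: opening $6,213.33; interest $99.41 → $6,312.74; payment $6,312.74; balance $0.00

$6,312.74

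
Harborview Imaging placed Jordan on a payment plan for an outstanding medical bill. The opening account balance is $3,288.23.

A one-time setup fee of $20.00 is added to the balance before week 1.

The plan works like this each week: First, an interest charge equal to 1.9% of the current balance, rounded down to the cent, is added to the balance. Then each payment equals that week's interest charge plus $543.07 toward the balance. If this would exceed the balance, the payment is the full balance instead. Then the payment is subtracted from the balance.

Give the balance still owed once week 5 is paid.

Week 1: opening $3,308.23; interest $62.85 → $3,371.08; payment $605.92; balance $2,765.16
Week 2: opening $2,765.16; interest $52.53 → $2,817.69; payment $595.60; balance $2,222.09
Week 3: opening $2,222.09; interest $42.21 → $2,264.30; payment $585.28; balance $1,679.02
Week 4: opening $1,679.02; interest $31.90 → $1,710.92; payment $574.97; balance $1,135.95
Week 5: opening $1,135.95; interest $21.58 → $1,157.53; payment $564.65; balance $592.88

$592.88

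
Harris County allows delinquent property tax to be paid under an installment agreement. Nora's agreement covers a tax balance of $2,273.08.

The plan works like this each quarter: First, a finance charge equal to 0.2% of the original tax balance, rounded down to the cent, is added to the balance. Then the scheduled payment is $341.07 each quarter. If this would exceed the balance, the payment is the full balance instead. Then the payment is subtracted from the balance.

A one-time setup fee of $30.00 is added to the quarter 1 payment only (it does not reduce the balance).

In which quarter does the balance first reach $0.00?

7

Quarter 1: opening $2,273.08; interest $4.54 → $2,277.62; payment $341.07 (+ $30.00 fee); balance $1,936.55
Quarter 2: opening $1,936.55; interest $4.54 → $1,941.09; payment $341.07; balance $1,600.02
Quarter 3: opening $1,600.02; interest $4.54 → $1,604.56; payment $341.07; balance $1,263.49
Quarter 4: opening $1,263.49; interest $4.54 → $1,268.03; payment $341.07; balance $926.96
Quarter 5: opening $926.96; interest $4.54 → $931.50; payment $341.07; balance $590.43
Quarter 6: opening $590.43; interest $4.54 → $594.97; payment $341.07; balance $253.90
Quarter 7: opening $253.90; interest $4.54 → $258.44; payment $258.44; balance $0.00
Balance reaches $0.00 in quarter 7.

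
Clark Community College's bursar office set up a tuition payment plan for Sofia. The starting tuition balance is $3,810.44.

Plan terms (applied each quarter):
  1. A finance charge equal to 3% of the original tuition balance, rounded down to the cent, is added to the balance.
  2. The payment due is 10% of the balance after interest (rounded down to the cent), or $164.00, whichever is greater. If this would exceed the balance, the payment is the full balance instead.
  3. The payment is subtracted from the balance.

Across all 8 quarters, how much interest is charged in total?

$914.48

Quarter 1: $3,810.44 +$114.31 interest = $3,924.75; pay $392.47 → $3,532.28
Quarter 2: $3,532.28 +$114.31 interest = $3,646.59; pay $364.65 → $3,281.94
Quarter 3: $3,281.94 +$114.31 interest = $3,396.25; pay $339.62 → $3,056.63
Quarter 4: $3,056.63 +$114.31 interest = $3,170.94; pay $317.09 → $2,853.85
Quarter 5: $2,853.85 +$114.31 interest = $2,968.16; pay $296.81 → $2,671.35
Quarter 6: $2,671.35 +$114.31 interest = $2,785.66; pay $278.56 → $2,507.10
Quarter 7: $2,507.10 +$114.31 interest = $2,621.41; pay $262.14 → $2,359.27
Quarter 8: $2,359.27 +$114.31 interest = $2,473.58; pay $247.35 → $2,226.23
Total interest: $114.31 + $114.31 + $114.31 + $114.31 + $114.31 + $114.31 + $114.31 + $114.31 = $914.48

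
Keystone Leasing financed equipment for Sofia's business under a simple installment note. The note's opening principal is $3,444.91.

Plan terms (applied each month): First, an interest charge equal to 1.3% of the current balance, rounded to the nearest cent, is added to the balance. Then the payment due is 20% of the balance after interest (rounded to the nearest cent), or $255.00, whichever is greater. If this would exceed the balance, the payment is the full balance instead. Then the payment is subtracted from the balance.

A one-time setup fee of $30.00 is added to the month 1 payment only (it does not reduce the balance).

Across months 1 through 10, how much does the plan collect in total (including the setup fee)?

Month 1: opening $3,444.91; interest $44.78 → $3,489.69; payment $697.94 (+ $30.00 fee); balance $2,791.75
Month 2: opening $2,791.75; interest $36.29 → $2,828.04; payment $565.61; balance $2,262.43
Month 3: opening $2,262.43; interest $29.41 → $2,291.84; payment $458.37; balance $1,833.47
Month 4: opening $1,833.47; interest $23.84 → $1,857.31; payment $371.46; balance $1,485.85
Month 5: opening $1,485.85; interest $19.32 → $1,505.17; payment $301.03; balance $1,204.14
Month 6: opening $1,204.14; interest $15.65 → $1,219.79; payment $255.00; balance $964.79
Month 7: opening $964.79; interest $12.54 → $977.33; payment $255.00; balance $722.33
Month 8: opening $722.33; interest $9.39 → $731.72; payment $255.00; balance $476.72
Month 9: opening $476.72; interest $6.20 → $482.92; payment $255.00; balance $227.92
Month 10: opening $227.92; interest $2.96 → $230.88; payment $230.88; balance $0.00
Total paid: $3,675.29

$3,675.29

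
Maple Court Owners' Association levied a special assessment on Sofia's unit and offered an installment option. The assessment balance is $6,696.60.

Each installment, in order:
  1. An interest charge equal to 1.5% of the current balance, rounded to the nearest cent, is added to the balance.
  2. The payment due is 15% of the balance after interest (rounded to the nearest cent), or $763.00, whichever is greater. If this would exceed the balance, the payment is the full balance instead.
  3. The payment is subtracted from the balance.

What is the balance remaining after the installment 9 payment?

# | Opening | Interest | Payment | End bal
1 | $6,696.60 | $100.45 | $1,019.56 | $5,777.49
2 | $5,777.49 | $86.66 | $879.62 | $4,984.53
3 | $4,984.53 | $74.77 | $763.00 | $4,296.30
4 | $4,296.30 | $64.44 | $763.00 | $3,597.74
5 | $3,597.74 | $53.97 | $763.00 | $2,888.71
6 | $2,888.71 | $43.33 | $763.00 | $2,169.04
7 | $2,169.04 | $32.54 | $763.00 | $1,438.58
8 | $1,438.58 | $21.58 | $763.00 | $697.16
9 | $697.16 | $10.46 | $707.62 | $0.00

$0.00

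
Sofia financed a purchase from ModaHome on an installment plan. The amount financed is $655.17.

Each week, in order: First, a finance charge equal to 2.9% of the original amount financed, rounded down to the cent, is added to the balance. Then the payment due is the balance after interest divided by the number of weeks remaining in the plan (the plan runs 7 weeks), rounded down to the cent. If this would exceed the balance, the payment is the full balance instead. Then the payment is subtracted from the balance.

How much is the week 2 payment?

$99.47

Week 1: $655.17 +$18.99 interest = $674.16; pay $96.30 → $577.86
Week 2: $577.86 +$18.99 interest = $596.85; pay $99.47 → $497.38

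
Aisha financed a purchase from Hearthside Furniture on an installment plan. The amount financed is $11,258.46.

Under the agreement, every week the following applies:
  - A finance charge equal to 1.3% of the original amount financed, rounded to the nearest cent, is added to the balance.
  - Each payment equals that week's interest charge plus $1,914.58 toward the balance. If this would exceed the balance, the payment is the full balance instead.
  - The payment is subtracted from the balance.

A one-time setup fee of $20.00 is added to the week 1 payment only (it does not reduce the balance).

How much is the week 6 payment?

# | Opening | Interest | Payment | Fee | End bal
1 | $11,258.46 | $146.36 | $2,060.94 | $20.00 | $9,343.88
2 | $9,343.88 | $146.36 | $2,060.94 | — | $7,429.30
3 | $7,429.30 | $146.36 | $2,060.94 | — | $5,514.72
4 | $5,514.72 | $146.36 | $2,060.94 | — | $3,600.14
5 | $3,600.14 | $146.36 | $2,060.94 | — | $1,685.56
6 | $1,685.56 | $146.36 | $1,831.92 | — | $0.00

$1,831.92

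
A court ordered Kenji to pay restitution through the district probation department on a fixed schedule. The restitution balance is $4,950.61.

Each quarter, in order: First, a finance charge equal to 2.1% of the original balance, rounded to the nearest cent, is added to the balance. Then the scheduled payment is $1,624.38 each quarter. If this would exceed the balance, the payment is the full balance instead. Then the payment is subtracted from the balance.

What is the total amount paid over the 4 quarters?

# | Opening | Interest | Payment | End bal
1 | $4,950.61 | $103.96 | $1,624.38 | $3,430.19
2 | $3,430.19 | $103.96 | $1,624.38 | $1,909.77
3 | $1,909.77 | $103.96 | $1,624.38 | $389.35
4 | $389.35 | $103.96 | $493.31 | $0.00
Total paid: $5,366.45

$5,366.45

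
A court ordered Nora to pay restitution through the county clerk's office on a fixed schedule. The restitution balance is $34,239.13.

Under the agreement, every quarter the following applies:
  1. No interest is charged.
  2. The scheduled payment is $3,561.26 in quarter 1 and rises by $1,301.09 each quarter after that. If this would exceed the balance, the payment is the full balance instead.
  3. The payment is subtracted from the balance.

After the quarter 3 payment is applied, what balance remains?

Quarter 1: opening $34,239.13; payment $3,561.26; balance $30,677.87
Quarter 2: opening $30,677.87; payment $4,862.35; balance $25,815.52
Quarter 3: opening $25,815.52; payment $6,163.44; balance $19,652.08

$19,652.08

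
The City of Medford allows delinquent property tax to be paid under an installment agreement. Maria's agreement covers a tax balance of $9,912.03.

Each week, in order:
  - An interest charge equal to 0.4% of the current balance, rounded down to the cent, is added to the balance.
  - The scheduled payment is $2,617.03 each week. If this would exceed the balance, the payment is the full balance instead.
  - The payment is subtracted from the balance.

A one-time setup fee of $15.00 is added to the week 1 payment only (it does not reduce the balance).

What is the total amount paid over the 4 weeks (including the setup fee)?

# | Opening | Interest | Payment | Fee | End bal
1 | $9,912.03 | $39.64 | $2,617.03 | $15.00 | $7,334.64
2 | $7,334.64 | $29.33 | $2,617.03 | — | $4,746.94
3 | $4,746.94 | $18.98 | $2,617.03 | — | $2,148.89
4 | $2,148.89 | $8.59 | $2,157.48 | — | $0.00
Total paid: $10,023.57

$10,023.57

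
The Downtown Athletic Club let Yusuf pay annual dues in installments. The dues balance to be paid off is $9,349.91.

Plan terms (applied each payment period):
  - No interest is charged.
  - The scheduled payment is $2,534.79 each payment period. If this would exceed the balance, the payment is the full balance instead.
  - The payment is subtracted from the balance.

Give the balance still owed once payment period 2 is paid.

Payment period 1: opening $9,349.91; payment $2,534.79; balance $6,815.12
Payment period 2: opening $6,815.12; payment $2,534.79; balance $4,280.33

$4,280.33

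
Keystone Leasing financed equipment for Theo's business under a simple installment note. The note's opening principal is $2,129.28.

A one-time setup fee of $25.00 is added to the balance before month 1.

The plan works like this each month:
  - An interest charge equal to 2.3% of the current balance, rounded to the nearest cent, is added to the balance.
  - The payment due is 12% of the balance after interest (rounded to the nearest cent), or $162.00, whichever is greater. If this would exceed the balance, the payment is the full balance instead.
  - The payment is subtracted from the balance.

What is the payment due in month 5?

$173.70

Month 1: opening $2,154.28; interest $49.55 → $2,203.83; payment $264.46; balance $1,939.37
Month 2: opening $1,939.37; interest $44.61 → $1,983.98; payment $238.08; balance $1,745.90
Month 3: opening $1,745.90; interest $40.16 → $1,786.06; payment $214.33; balance $1,571.73
Month 4: opening $1,571.73; interest $36.15 → $1,607.88; payment $192.95; balance $1,414.93
Month 5: opening $1,414.93; interest $32.54 → $1,447.47; payment $173.70; balance $1,273.77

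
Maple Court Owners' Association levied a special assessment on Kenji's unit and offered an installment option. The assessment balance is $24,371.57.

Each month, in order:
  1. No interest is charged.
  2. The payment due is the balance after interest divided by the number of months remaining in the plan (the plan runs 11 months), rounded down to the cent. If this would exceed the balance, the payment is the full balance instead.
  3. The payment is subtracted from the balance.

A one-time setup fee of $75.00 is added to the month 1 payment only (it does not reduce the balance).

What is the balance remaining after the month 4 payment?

Month 1: opening $24,371.57; payment $2,215.59 (+ $75.00 fee); balance $22,155.98
Month 2: opening $22,155.98; payment $2,215.59; balance $19,940.39
Month 3: opening $19,940.39; payment $2,215.59; balance $17,724.80
Month 4: opening $17,724.80; payment $2,215.60; balance $15,509.20

$15,509.20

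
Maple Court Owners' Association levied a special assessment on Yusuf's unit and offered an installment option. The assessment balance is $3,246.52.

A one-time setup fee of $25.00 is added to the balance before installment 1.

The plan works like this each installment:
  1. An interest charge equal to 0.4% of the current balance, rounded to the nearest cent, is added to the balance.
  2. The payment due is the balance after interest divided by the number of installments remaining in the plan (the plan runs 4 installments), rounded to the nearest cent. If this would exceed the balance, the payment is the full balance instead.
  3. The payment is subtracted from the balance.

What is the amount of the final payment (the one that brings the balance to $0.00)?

Installment 1: opening $3,271.52; interest $13.09 → $3,284.61; payment $821.15; balance $2,463.46
Installment 2: opening $2,463.46; interest $9.85 → $2,473.31; payment $824.44; balance $1,648.87
Installment 3: opening $1,648.87; interest $6.60 → $1,655.47; payment $827.74; balance $827.73
Installment 4: opening $827.73; interest $3.31 → $831.04; payment $831.04; balance $0.00

$831.04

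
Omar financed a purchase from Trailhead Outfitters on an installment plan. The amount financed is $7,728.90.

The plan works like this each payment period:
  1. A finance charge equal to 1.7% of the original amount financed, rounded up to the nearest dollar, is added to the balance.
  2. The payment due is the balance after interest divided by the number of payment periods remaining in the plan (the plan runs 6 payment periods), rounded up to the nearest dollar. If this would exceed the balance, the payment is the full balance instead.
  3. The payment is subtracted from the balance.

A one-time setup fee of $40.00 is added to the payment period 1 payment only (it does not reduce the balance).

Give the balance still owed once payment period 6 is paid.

$0.00

Payment period 1: $7,728.90 +$132.00 interest = $7,860.90; pay $1,311.00 (+ $40.00 fee) → $6,549.90
Payment period 2: $6,549.90 +$132.00 interest = $6,681.90; pay $1,337.00 → $5,344.90
Payment period 3: $5,344.90 +$132.00 interest = $5,476.90; pay $1,370.00 → $4,106.90
Payment period 4: $4,106.90 +$132.00 interest = $4,238.90; pay $1,413.00 → $2,825.90
Payment period 5: $2,825.90 +$132.00 interest = $2,957.90; pay $1,479.00 → $1,478.90
Payment period 6: $1,478.90 +$132.00 interest = $1,610.90; pay $1,610.90 → $0.00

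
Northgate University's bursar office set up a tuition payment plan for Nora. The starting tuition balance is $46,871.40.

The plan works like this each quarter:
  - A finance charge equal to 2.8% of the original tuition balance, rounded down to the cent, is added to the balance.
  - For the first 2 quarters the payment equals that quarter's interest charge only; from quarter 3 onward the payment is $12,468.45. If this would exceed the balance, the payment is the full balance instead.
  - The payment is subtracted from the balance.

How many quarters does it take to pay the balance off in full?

Quarter 1: opening $46,871.40; interest $1,312.39 → $48,183.79; payment $1,312.39; balance $46,871.40
Quarter 2: opening $46,871.40; interest $1,312.39 → $48,183.79; payment $1,312.39; balance $46,871.40
Quarter 3: opening $46,871.40; interest $1,312.39 → $48,183.79; payment $12,468.45; balance $35,715.34
Quarter 4: opening $35,715.34; interest $1,312.39 → $37,027.73; payment $12,468.45; balance $24,559.28
Quarter 5: opening $24,559.28; interest $1,312.39 → $25,871.67; payment $12,468.45; balance $13,403.22
Quarter 6: opening $13,403.22; interest $1,312.39 → $14,715.61; payment $12,468.45; balance $2,247.16
Quarter 7: opening $2,247.16; interest $1,312.39 → $3,559.55; payment $3,559.55; balance $0.00
Balance reaches $0.00 in quarter 7.

7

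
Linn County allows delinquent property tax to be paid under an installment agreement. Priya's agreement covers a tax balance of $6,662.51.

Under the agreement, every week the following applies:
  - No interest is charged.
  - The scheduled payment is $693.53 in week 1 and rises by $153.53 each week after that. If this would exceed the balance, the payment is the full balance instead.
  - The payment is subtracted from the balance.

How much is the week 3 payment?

Week 1: opening $6,662.51; payment $693.53; balance $5,968.98
Week 2: opening $5,968.98; payment $847.06; balance $5,121.92
Week 3: opening $5,121.92; payment $1,000.59; balance $4,121.33

$1,000.59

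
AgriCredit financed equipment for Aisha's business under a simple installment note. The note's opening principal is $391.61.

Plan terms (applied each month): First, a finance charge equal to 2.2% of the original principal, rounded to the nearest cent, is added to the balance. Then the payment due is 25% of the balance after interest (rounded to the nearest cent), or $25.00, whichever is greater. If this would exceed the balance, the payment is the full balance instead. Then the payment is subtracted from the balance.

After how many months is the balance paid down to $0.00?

12

Month 1: opening $391.61; interest $8.62 → $400.23; payment $100.06; balance $300.17
Month 2: opening $300.17; interest $8.62 → $308.79; payment $77.20; balance $231.59
Month 3: opening $231.59; interest $8.62 → $240.21; payment $60.05; balance $180.16
Month 4: opening $180.16; interest $8.62 → $188.78; payment $47.20; balance $141.58
Month 5: opening $141.58; interest $8.62 → $150.20; payment $37.55; balance $112.65
Month 6: opening $112.65; interest $8.62 → $121.27; payment $30.32; balance $90.95
Month 7: opening $90.95; interest $8.62 → $99.57; payment $25.00; balance $74.57
Month 8: opening $74.57; interest $8.62 → $83.19; payment $25.00; balance $58.19
Month 9: opening $58.19; interest $8.62 → $66.81; payment $25.00; balance $41.81
Month 10: opening $41.81; interest $8.62 → $50.43; payment $25.00; balance $25.43
Month 11: opening $25.43; interest $8.62 → $34.05; payment $25.00; balance $9.05
Month 12: opening $9.05; interest $8.62 → $17.67; payment $17.67; balance $0.00
Balance reaches $0.00 in month 12.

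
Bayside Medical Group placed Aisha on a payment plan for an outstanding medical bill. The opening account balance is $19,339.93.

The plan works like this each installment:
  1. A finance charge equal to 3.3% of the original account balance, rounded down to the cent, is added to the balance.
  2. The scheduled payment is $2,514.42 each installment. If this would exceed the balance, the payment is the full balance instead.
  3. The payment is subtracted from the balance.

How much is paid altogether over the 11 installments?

Installment 1: opening $19,339.93; interest $638.21 → $19,978.14; payment $2,514.42; balance $17,463.72
Installment 2: opening $17,463.72; interest $638.21 → $18,101.93; payment $2,514.42; balance $15,587.51
Installment 3: opening $15,587.51; interest $638.21 → $16,225.72; payment $2,514.42; balance $13,711.30
Installment 4: opening $13,711.30; interest $638.21 → $14,349.51; payment $2,514.42; balance $11,835.09
Installment 5: opening $11,835.09; interest $638.21 → $12,473.30; payment $2,514.42; balance $9,958.88
Installment 6: opening $9,958.88; interest $638.21 → $10,597.09; payment $2,514.42; balance $8,082.67
Installment 7: opening $8,082.67; interest $638.21 → $8,720.88; payment $2,514.42; balance $6,206.46
Installment 8: opening $6,206.46; interest $638.21 → $6,844.67; payment $2,514.42; balance $4,330.25
Installment 9: opening $4,330.25; interest $638.21 → $4,968.46; payment $2,514.42; balance $2,454.04
Installment 10: opening $2,454.04; interest $638.21 → $3,092.25; payment $2,514.42; balance $577.83
Installment 11: opening $577.83; interest $638.21 → $1,216.04; payment $1,216.04; balance $0.00
Total paid: $26,360.24

$26,360.24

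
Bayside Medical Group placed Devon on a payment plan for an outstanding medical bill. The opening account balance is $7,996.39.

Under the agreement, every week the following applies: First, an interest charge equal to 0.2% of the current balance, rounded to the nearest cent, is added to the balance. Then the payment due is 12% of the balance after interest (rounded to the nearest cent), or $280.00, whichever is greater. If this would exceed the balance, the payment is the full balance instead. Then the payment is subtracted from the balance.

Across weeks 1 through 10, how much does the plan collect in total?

$5,821.26

Week 1: $7,996.39 +$15.99 interest = $8,012.38; pay $961.49 → $7,050.89
Week 2: $7,050.89 +$14.10 interest = $7,064.99; pay $847.80 → $6,217.19
Week 3: $6,217.19 +$12.43 interest = $6,229.62; pay $747.55 → $5,482.07
Week 4: $5,482.07 +$10.96 interest = $5,493.03; pay $659.16 → $4,833.87
Week 5: $4,833.87 +$9.67 interest = $4,843.54; pay $581.22 → $4,262.32
Week 6: $4,262.32 +$8.52 interest = $4,270.84; pay $512.50 → $3,758.34
Week 7: $3,758.34 +$7.52 interest = $3,765.86; pay $451.90 → $3,313.96
Week 8: $3,313.96 +$6.63 interest = $3,320.59; pay $398.47 → $2,922.12
Week 9: $2,922.12 +$5.84 interest = $2,927.96; pay $351.36 → $2,576.60
Week 10: $2,576.60 +$5.15 interest = $2,581.75; pay $309.81 → $2,271.94
Total paid: $5,821.26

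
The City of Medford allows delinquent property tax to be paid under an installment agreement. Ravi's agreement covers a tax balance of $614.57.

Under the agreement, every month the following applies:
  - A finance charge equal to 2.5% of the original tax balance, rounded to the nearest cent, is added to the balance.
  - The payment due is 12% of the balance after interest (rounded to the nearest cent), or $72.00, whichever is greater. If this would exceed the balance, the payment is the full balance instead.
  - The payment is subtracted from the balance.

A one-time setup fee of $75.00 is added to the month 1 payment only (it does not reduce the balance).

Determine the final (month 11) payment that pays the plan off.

# | Opening | Interest | Payment | Fee | End bal
1 | $614.57 | $15.36 | $75.59 | $75.00 | $554.34
2 | $554.34 | $15.36 | $72.00 | — | $497.70
3 | $497.70 | $15.36 | $72.00 | — | $441.06
4 | $441.06 | $15.36 | $72.00 | — | $384.42
5 | $384.42 | $15.36 | $72.00 | — | $327.78
6 | $327.78 | $15.36 | $72.00 | — | $271.14
7 | $271.14 | $15.36 | $72.00 | — | $214.50
8 | $214.50 | $15.36 | $72.00 | — | $157.86
9 | $157.86 | $15.36 | $72.00 | — | $101.22
10 | $101.22 | $15.36 | $72.00 | — | $44.58
11 | $44.58 | $15.36 | $59.94 | — | $0.00

$59.94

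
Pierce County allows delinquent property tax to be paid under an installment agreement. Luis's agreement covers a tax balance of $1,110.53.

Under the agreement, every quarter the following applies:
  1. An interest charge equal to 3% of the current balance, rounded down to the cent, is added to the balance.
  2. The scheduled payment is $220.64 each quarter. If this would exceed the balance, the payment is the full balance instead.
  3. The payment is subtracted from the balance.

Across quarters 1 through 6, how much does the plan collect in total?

Quarter 1: $1,110.53 +$33.31 interest = $1,143.84; pay $220.64 → $923.20
Quarter 2: $923.20 +$27.69 interest = $950.89; pay $220.64 → $730.25
Quarter 3: $730.25 +$21.90 interest = $752.15; pay $220.64 → $531.51
Quarter 4: $531.51 +$15.94 interest = $547.45; pay $220.64 → $326.81
Quarter 5: $326.81 +$9.80 interest = $336.61; pay $220.64 → $115.97
Quarter 6: $115.97 +$3.47 interest = $119.44; pay $119.44 → $0.00
Total paid: $1,222.64

$1,222.64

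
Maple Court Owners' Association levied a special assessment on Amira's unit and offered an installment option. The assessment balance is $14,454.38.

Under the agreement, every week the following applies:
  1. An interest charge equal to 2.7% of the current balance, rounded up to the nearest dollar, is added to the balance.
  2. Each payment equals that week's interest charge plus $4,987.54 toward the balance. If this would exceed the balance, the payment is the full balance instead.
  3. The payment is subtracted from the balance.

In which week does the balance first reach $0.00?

# | Opening | Interest | Payment | End bal
1 | $14,454.38 | $391.00 | $5,378.54 | $9,466.84
2 | $9,466.84 | $256.00 | $5,243.54 | $4,479.30
3 | $4,479.30 | $121.00 | $4,600.30 | $0.00
Balance reaches $0.00 in week 3.

3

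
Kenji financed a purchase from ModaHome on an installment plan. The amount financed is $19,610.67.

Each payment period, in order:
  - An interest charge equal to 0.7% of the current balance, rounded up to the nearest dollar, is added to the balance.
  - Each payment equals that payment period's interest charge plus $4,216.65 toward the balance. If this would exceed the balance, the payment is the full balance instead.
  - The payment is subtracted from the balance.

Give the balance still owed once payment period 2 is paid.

# | Opening | Interest | Payment | End bal
1 | $19,610.67 | $138.00 | $4,354.65 | $15,394.02
2 | $15,394.02 | $108.00 | $4,324.65 | $11,177.37

$11,177.37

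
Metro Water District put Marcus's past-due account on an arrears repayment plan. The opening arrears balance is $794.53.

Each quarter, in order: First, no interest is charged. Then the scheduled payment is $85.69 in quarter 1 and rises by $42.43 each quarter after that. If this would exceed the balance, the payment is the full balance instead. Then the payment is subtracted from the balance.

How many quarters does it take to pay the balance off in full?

# | Opening | Payment | End bal
1 | $794.53 | $85.69 | $708.84
2 | $708.84 | $128.12 | $580.72
3 | $580.72 | $170.55 | $410.17
4 | $410.17 | $212.98 | $197.19
5 | $197.19 | $197.19 | $0.00
Balance reaches $0.00 in quarter 5.

5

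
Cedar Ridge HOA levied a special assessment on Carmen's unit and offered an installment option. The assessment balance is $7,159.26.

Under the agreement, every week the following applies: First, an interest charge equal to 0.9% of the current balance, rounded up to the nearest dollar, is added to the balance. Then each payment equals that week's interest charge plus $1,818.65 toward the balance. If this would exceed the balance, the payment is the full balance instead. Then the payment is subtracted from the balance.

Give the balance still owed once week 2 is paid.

$3,521.96

# | Opening | Interest | Payment | End bal
1 | $7,159.26 | $65.00 | $1,883.65 | $5,340.61
2 | $5,340.61 | $49.00 | $1,867.65 | $3,521.96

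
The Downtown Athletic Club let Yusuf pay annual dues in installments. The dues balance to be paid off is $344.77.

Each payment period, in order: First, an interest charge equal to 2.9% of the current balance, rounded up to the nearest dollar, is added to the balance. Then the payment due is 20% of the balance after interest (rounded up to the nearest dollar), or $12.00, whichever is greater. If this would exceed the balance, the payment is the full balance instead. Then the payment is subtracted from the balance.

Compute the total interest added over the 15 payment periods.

$60.00

Payment period 1: opening $344.77; interest $10.00 → $354.77; payment $71.00; balance $283.77
Payment period 2: opening $283.77; interest $9.00 → $292.77; payment $59.00; balance $233.77
Payment period 3: opening $233.77; interest $7.00 → $240.77; payment $49.00; balance $191.77
Payment period 4: opening $191.77; interest $6.00 → $197.77; payment $40.00; balance $157.77
Payment period 5: opening $157.77; interest $5.00 → $162.77; payment $33.00; balance $129.77
Payment period 6: opening $129.77; interest $4.00 → $133.77; payment $27.00; balance $106.77
Payment period 7: opening $106.77; interest $4.00 → $110.77; payment $23.00; balance $87.77
Payment period 8: opening $87.77; interest $3.00 → $90.77; payment $19.00; balance $71.77
Payment period 9: opening $71.77; interest $3.00 → $74.77; payment $15.00; balance $59.77
Payment period 10: opening $59.77; interest $2.00 → $61.77; payment $13.00; balance $48.77
Payment period 11: opening $48.77; interest $2.00 → $50.77; payment $12.00; balance $38.77
Payment period 12: opening $38.77; interest $2.00 → $40.77; payment $12.00; balance $28.77
Payment period 13: opening $28.77; interest $1.00 → $29.77; payment $12.00; balance $17.77
Payment period 14: opening $17.77; interest $1.00 → $18.77; payment $12.00; balance $6.77
Payment period 15: opening $6.77; interest $1.00 → $7.77; payment $7.77; balance $0.00
Total interest: $10.00 + $9.00 + $7.00 + $6.00 + $5.00 + $4.00 + $4.00 + $3.00 + $3.00 + $2.00 + $2.00 + $2.00 + $1.00 + $1.00 + $1.00 = $60.00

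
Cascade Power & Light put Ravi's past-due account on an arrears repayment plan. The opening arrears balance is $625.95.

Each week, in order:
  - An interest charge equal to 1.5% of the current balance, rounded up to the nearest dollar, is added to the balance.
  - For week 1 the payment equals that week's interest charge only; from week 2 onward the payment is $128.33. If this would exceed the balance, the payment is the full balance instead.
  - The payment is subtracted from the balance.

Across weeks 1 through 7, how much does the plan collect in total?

Week 1: $625.95 +$10.00 interest = $635.95; pay $10.00 → $625.95
Week 2: $625.95 +$10.00 interest = $635.95; pay $128.33 → $507.62
Week 3: $507.62 +$8.00 interest = $515.62; pay $128.33 → $387.29
Week 4: $387.29 +$6.00 interest = $393.29; pay $128.33 → $264.96
Week 5: $264.96 +$4.00 interest = $268.96; pay $128.33 → $140.63
Week 6: $140.63 +$3.00 interest = $143.63; pay $128.33 → $15.30
Week 7: $15.30 +$1.00 interest = $16.30; pay $16.30 → $0.00
Total paid: $667.95

$667.95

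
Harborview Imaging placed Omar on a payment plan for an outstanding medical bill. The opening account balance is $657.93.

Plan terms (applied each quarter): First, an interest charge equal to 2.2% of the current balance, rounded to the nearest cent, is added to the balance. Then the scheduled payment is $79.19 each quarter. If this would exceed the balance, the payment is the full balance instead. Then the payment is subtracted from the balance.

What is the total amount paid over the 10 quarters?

$734.71

Quarter 1: opening $657.93; interest $14.47 → $672.40; payment $79.19; balance $593.21
Quarter 2: opening $593.21; interest $13.05 → $606.26; payment $79.19; balance $527.07
Quarter 3: opening $527.07; interest $11.60 → $538.67; payment $79.19; balance $459.48
Quarter 4: opening $459.48; interest $10.11 → $469.59; payment $79.19; balance $390.40
Quarter 5: opening $390.40; interest $8.59 → $398.99; payment $79.19; balance $319.80
Quarter 6: opening $319.80; interest $7.04 → $326.84; payment $79.19; balance $247.65
Quarter 7: opening $247.65; interest $5.45 → $253.10; payment $79.19; balance $173.91
Quarter 8: opening $173.91; interest $3.83 → $177.74; payment $79.19; balance $98.55
Quarter 9: opening $98.55; interest $2.17 → $100.72; payment $79.19; balance $21.53
Quarter 10: opening $21.53; interest $0.47 → $22.00; payment $22.00; balance $0.00
Total paid: $734.71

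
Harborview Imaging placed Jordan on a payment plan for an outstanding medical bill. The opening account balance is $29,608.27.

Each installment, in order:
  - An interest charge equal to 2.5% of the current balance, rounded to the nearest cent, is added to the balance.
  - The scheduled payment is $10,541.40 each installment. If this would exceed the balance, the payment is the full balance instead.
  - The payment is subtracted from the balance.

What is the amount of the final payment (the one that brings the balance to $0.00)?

$10,004.88

# | Opening | Interest | Payment | End bal
1 | $29,608.27 | $740.21 | $10,541.40 | $19,807.08
2 | $19,807.08 | $495.18 | $10,541.40 | $9,760.86
3 | $9,760.86 | $244.02 | $10,004.88 | $0.00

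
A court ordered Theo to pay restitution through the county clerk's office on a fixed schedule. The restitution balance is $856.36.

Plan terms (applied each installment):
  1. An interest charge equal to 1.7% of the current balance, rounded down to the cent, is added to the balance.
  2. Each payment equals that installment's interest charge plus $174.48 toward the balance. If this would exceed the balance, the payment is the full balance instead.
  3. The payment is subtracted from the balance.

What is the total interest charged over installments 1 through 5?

$43.10

# | Opening | Interest | Payment | End bal
1 | $856.36 | $14.55 | $189.03 | $681.88
2 | $681.88 | $11.59 | $186.07 | $507.40
3 | $507.40 | $8.62 | $183.10 | $332.92
4 | $332.92 | $5.65 | $180.13 | $158.44
5 | $158.44 | $2.69 | $161.13 | $0.00
Total interest: $14.55 + $11.59 + $8.62 + $5.65 + $2.69 = $43.10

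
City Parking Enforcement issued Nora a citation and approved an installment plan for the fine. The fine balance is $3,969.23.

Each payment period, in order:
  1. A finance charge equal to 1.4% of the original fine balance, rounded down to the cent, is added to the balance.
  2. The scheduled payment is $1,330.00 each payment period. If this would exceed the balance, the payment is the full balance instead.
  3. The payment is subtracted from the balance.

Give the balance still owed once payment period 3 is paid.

Payment period 1: opening $3,969.23; interest $55.56 → $4,024.79; payment $1,330.00; balance $2,694.79
Payment period 2: opening $2,694.79; interest $55.56 → $2,750.35; payment $1,330.00; balance $1,420.35
Payment period 3: opening $1,420.35; interest $55.56 → $1,475.91; payment $1,330.00; balance $145.91

$145.91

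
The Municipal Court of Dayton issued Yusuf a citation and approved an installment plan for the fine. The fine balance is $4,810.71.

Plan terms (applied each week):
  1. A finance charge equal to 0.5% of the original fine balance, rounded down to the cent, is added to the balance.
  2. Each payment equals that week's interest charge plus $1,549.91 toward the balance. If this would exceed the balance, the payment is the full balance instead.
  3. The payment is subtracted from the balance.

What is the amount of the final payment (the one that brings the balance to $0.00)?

$185.03

Week 1: opening $4,810.71; interest $24.05 → $4,834.76; payment $1,573.96; balance $3,260.80
Week 2: opening $3,260.80; interest $24.05 → $3,284.85; payment $1,573.96; balance $1,710.89
Week 3: opening $1,710.89; interest $24.05 → $1,734.94; payment $1,573.96; balance $160.98
Week 4: opening $160.98; interest $24.05 → $185.03; payment $185.03; balance $0.00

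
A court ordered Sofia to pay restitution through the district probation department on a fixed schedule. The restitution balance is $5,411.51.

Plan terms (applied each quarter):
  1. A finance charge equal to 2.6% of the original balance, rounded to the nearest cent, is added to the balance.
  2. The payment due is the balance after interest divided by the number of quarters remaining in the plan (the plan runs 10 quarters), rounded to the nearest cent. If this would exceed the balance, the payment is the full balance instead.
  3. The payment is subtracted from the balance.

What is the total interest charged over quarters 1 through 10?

$1,407.00

# | Opening | Interest | Payment | End bal
1 | $5,411.51 | $140.70 | $555.22 | $4,996.99
2 | $4,996.99 | $140.70 | $570.85 | $4,566.84
3 | $4,566.84 | $140.70 | $588.44 | $4,119.10
4 | $4,119.10 | $140.70 | $608.54 | $3,651.26
5 | $3,651.26 | $140.70 | $631.99 | $3,159.97
6 | $3,159.97 | $140.70 | $660.13 | $2,640.54
7 | $2,640.54 | $140.70 | $695.31 | $2,085.93
8 | $2,085.93 | $140.70 | $742.21 | $1,484.42
9 | $1,484.42 | $140.70 | $812.56 | $812.56
10 | $812.56 | $140.70 | $953.26 | $0.00
Total interest: $140.70 + $140.70 + $140.70 + $140.70 + $140.70 + $140.70 + $140.70 + $140.70 + $140.70 + $140.70 = $1,407.00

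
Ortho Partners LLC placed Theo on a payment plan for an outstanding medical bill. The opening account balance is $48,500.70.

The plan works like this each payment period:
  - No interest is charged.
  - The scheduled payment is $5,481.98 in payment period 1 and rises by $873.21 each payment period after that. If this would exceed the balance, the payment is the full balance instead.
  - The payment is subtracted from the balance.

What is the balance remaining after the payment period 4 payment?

# | Opening | Payment | End bal
1 | $48,500.70 | $5,481.98 | $43,018.72
2 | $43,018.72 | $6,355.19 | $36,663.53
3 | $36,663.53 | $7,228.40 | $29,435.13
4 | $29,435.13 | $8,101.61 | $21,333.52

$21,333.52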